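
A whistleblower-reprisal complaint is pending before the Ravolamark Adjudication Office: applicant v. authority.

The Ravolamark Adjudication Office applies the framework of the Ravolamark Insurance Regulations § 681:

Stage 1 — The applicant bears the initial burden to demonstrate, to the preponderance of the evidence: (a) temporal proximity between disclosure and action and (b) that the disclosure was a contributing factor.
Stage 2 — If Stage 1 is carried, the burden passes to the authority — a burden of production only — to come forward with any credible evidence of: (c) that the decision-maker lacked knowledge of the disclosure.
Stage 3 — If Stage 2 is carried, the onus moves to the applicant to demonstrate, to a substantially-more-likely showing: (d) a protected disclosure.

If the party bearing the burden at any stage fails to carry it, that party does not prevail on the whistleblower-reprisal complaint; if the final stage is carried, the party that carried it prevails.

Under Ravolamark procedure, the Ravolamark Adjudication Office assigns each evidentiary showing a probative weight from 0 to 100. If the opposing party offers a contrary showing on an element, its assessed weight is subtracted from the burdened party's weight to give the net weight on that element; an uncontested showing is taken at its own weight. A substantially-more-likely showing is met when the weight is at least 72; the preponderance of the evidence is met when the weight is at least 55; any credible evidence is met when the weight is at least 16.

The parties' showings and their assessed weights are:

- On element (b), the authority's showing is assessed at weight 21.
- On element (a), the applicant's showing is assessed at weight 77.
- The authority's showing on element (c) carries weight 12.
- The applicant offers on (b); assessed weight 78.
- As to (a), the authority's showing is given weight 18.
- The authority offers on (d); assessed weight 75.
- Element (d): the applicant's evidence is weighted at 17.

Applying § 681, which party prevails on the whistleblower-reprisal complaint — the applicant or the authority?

applicant

At Stage 1 the applicant must meet the preponderance of the evidence (weight is at least 55): on (a) the weight is 77 less the opposing 18 gives net 59, ≥ 55, so (a) meets the standard; on (b) the weight is 78 less the opposing 21 gives net 57, which does reach 55, so (b) meets the standard.
  Stage 1 carried; the burden shifts to the authority.
At Stage 2 the authority must meet any credible evidence (weight is at least 16): on (c) the weight is 12, which does not reach 16, so (c) does not meet the standard.
  The authority does not carry Stage 2.
So the applicant prevails.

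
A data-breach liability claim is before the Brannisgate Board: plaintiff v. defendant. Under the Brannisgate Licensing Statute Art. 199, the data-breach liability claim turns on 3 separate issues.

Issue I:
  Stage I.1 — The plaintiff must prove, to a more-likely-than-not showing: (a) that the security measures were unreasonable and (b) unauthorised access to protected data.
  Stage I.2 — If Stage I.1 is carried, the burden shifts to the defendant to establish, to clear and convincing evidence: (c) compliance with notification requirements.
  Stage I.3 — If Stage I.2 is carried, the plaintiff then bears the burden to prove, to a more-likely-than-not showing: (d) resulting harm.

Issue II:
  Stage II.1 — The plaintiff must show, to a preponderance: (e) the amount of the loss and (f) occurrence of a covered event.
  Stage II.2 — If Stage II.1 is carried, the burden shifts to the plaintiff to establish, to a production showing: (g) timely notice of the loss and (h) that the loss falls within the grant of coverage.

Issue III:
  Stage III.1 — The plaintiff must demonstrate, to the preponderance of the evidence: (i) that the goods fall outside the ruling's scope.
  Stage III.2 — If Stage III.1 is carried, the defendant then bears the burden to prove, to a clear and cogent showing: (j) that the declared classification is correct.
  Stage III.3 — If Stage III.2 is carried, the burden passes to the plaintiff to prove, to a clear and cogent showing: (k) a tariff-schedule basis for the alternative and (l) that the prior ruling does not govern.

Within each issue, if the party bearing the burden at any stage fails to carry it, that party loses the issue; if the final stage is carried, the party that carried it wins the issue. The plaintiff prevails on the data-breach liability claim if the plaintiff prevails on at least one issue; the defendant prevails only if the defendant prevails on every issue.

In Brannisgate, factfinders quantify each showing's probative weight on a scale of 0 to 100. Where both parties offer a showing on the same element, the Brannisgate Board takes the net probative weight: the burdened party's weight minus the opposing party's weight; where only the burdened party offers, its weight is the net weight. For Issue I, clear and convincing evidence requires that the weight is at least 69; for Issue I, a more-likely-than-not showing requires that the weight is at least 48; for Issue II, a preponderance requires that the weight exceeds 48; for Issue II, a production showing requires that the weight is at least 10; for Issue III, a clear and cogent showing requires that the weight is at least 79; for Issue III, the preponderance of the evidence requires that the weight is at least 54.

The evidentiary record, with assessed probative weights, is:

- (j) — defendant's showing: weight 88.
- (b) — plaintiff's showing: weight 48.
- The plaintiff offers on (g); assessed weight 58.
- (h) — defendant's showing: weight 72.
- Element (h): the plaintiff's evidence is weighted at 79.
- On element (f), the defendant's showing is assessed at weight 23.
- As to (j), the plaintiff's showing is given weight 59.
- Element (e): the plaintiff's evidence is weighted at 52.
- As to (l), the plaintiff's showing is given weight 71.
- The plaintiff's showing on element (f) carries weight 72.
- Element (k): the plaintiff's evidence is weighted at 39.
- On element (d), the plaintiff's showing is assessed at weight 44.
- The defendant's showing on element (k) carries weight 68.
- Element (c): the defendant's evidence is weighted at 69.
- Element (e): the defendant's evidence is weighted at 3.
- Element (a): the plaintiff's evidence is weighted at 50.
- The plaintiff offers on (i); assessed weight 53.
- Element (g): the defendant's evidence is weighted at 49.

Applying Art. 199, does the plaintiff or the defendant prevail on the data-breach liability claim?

defendant

— Issue I —
At Stage I.1 the plaintiff must meet a more-likely-than-not showing (weight is at least 48): on (a) the weight is 50, ≥ 48, so (a) meets the standard; on (b) the weight is 48, which does reach 48, so (b) meets the standard.
  All elements met. The burden passes to the defendant.
At Stage I.2 the defendant must meet clear and convincing evidence (weight is at least 69): on (c) the weight is 69, which does reach 69, so (c) meets the standard.
  Stage I.2 carried; the burden shifts to the plaintiff.
At Stage I.3 the plaintiff must meet a more-likely-than-not showing (weight is at least 48): on (d) the weight is 44, < 48, so (d) does not meet the standard.
  The plaintiff does not carry Stage I.3.
The defendant prevails on this issue.
— Issue II —
At Stage II.1 the plaintiff must meet a preponderance (weight exceeds 48): on (e) the weight is 52 less the opposing 3 gives net 49, which does exceed 48, so (e) meets the standard; on (f) the weight is 72 less the opposing 23 gives net 49, which does exceed 48, so (f) meets the standard.
  Stage II.1 carried; the burden remains with the plaintiff.
At Stage II.2 the plaintiff must meet a production showing (weight is at least 10): on (g) the weight is 58 less the opposing 49 gives net 9, which does not reach 10, so (g) does not meet the standard; on (h) the weight is 79 less the opposing 72 gives net 7, which does not reach 10, so (h) does not meet the standard.
  The plaintiff does not carry Stage II.2.
So the defendant prevails on this issue.
— Issue III —
Stage III.1 (plaintiff, the preponderance of the evidence, weight is at least 54): (i) 53 < 54 — fails.
  Not every element is met, so the plaintiff fails to carry Stage III.1.
So the defendant prevails on this issue.
Per-issue: Issue I → defendant; Issue II → defendant; Issue III → defendant. The plaintiff must prevail on at least one issue; overall, the defendant prevails.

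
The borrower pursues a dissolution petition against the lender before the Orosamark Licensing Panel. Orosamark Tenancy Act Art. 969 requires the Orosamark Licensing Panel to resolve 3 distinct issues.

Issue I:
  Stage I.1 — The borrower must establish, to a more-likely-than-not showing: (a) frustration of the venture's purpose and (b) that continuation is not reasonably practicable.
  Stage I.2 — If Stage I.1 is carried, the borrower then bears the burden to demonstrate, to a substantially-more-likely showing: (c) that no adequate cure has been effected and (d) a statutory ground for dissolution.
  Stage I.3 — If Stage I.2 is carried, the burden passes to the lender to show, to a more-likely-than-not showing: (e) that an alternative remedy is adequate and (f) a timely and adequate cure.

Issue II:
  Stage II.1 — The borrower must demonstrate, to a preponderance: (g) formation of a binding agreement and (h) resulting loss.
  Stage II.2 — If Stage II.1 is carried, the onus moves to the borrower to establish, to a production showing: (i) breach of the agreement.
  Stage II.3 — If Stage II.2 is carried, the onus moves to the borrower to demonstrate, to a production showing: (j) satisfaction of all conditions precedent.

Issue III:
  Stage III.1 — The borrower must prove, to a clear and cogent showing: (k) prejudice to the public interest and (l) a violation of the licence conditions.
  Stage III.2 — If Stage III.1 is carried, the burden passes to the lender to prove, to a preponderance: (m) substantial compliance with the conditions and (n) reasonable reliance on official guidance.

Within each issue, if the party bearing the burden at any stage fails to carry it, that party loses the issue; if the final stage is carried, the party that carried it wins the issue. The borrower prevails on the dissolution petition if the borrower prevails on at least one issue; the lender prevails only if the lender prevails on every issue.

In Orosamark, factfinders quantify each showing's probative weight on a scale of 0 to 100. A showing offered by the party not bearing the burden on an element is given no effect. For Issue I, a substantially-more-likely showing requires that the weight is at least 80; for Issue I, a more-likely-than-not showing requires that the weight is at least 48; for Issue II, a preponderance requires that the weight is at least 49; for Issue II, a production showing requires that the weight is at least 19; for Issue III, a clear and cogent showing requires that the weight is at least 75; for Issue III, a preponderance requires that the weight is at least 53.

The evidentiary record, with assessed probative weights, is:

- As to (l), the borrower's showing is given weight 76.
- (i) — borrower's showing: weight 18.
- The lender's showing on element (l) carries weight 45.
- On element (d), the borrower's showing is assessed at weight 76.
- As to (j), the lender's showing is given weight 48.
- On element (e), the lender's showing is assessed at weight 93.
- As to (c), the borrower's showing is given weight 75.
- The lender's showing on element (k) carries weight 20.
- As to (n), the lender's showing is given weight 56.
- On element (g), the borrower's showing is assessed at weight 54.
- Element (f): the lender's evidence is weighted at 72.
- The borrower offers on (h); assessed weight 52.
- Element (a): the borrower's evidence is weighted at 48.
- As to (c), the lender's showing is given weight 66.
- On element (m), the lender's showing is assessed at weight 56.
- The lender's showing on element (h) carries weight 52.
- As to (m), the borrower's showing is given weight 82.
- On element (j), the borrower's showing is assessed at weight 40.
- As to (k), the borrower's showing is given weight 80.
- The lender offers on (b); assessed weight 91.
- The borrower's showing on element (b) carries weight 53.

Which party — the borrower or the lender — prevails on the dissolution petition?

— Issue I —
At Stage I.1 the borrower must meet a more-likely-than-not showing (weight is at least 48): on (a) the weight is 48, ≥ 48, so (a) meets the standard; on (b) the weight is 53 (the lender's 91 is given no effect), which does reach 48, so (b) meets the standard.
  All elements met. The borrower retains the burden for Stage I.2.
At Stage I.2 the borrower must meet a substantially-more-likely showing (weight is at least 80): on (c) the weight is 75 (the lender's 66 is given no effect), < 80, so (c) does not meet the standard; on (d) the weight is 76, < 80, so (d) does not meet the standard.
  Not every element is met, so the borrower fails to carry Stage I.2.
So the lender prevails on this issue.
— Issue II —
Stage II.1 (borrower, a preponderance, weight is at least 49): (g) 54 ≥ 49 — meets; (h) 52 (lender's 52 disregarded) ≥ 49 — meets.
  All elements met. The borrower retains the burden for Stage II.2.
Stage II.2 (borrower, a production showing, weight is at least 19): (i) 18 < 19 — fails.
  Not every element is met, so the borrower fails to carry Stage II.2.
The analysis ends at Stage II.2; the lender prevails on this issue.
— Issue III —
Stage III.1 — burden on borrower; standard: a clear and cogent showing (weight is at least 75).
    (k): 80 (lender's 20 disregarded) ≥ 75 [met]
    (l): 76 (lender's 45 disregarded) ≥ 75 [met]
  The borrower carries Stage III.1; the lender now bears the burden.
Stage III.2 — burden on lender; standard: a preponderance (weight is at least 53).
    (m): 56 (borrower's 82 disregarded) ≥ 53 [met]
    (n): 56 ≥ 53 [met]
  All elements met at the final stage.
Every stage carried; the lender prevails on this issue.
Per-issue: Issue I → lender; Issue II → lender; Issue III → lender. The borrower must prevail on at least one issue; overall, the lender prevails.

lender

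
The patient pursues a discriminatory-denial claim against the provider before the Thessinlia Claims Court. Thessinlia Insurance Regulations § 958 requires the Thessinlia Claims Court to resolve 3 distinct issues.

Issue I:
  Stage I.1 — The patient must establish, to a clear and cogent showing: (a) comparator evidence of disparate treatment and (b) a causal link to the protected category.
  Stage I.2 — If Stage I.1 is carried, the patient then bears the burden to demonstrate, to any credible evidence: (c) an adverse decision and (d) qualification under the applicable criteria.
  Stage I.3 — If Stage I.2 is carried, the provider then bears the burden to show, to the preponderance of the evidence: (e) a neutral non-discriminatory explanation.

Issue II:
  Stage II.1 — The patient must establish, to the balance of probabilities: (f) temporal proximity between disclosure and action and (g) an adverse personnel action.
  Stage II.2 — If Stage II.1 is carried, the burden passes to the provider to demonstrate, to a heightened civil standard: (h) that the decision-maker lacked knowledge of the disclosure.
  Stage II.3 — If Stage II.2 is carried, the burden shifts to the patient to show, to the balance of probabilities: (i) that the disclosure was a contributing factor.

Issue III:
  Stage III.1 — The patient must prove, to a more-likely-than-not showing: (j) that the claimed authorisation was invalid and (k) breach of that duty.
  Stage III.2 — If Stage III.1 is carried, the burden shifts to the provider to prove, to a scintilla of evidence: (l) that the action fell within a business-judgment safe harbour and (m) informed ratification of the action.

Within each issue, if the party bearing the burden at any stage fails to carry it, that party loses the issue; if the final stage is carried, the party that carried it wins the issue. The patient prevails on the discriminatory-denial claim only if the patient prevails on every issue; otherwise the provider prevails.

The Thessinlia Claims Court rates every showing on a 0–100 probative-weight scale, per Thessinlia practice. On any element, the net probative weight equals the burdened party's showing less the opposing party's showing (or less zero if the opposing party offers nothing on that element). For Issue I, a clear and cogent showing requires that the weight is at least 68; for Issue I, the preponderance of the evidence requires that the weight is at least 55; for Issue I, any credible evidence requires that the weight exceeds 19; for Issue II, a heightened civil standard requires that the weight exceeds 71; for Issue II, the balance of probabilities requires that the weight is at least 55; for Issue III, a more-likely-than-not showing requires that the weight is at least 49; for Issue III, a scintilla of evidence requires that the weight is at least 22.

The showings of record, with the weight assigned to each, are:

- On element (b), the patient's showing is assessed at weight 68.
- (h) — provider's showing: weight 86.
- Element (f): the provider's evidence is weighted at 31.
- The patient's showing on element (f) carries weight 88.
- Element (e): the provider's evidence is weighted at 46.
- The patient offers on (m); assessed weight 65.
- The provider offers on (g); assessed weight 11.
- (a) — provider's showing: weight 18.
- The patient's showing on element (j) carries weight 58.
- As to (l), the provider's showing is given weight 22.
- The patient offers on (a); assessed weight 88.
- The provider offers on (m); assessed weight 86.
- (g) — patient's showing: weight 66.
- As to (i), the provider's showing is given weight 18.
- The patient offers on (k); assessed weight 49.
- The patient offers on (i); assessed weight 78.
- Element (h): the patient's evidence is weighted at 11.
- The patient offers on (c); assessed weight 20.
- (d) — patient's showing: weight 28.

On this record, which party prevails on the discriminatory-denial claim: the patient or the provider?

— Issue I —
Stage I.1 — burden on patient; standard: a clear and cogent showing (weight is at least 68).
    (a): 88 − 18 = 70 ≥ 68 [met]
    (b): 68 ≥ 68 [met]
  Stage I.1 is satisfied; the patient continues to bear the burden.
Stage I.2 — burden on patient; standard: any credible evidence (weight exceeds 19).
    (c): 20 > 19 [met]
    (d): 28 > 19 [met]
  Stage I.2 is satisfied; the onus moves to the provider.
Stage I.3 — burden on provider; standard: the preponderance of the evidence (weight is at least 55).
    (e): 46 < 55 [not met]
  The provider does not carry Stage I.3.
The analysis ends at Stage I.3; the patient prevails on this issue.
— Issue II —
Stage II.1 (patient, the balance of probabilities, weight is at least 55): (f) net 88−31=57 ≥ 55 — meets; (g) net 66−11=55 ≥ 55 — meets.
  The patient carries Stage II.1; the provider now bears the burden.
Stage II.2 (provider, a heightened civil standard, weight exceeds 71): (h) net 86−11=75 > 71 — meets.
  Stage II.2 carried; the burden shifts to the patient.
Stage II.3 (patient, the balance of probabilities, weight is at least 55): (i) net 78−18=60 ≥ 55 — meets.
  The patient carries the last stage.
All stages carried — the patient prevails on this issue.
— Issue III —
Stage III.1 — burden on patient; standard: a more-likely-than-not showing (weight is at least 49).
    (j): 58 ≥ 49 [met]
    (k): 49 ≥ 49 [met]
  Stage III.1 is satisfied; the onus moves to the provider.
Stage III.2 — burden on provider; standard: a scintilla of evidence (weight is at least 22).
    (l): 22 ≥ 22 [met]
    (m): 86 − 65 = 21 < 22 [not met]
  Stage III.2 not carried; the provider fails its burden.
The patient prevails on this issue.
Per-issue: Issue I → patient; Issue II → patient; Issue III → patient. The patient must prevail on every issue; overall, the patient prevails.

patient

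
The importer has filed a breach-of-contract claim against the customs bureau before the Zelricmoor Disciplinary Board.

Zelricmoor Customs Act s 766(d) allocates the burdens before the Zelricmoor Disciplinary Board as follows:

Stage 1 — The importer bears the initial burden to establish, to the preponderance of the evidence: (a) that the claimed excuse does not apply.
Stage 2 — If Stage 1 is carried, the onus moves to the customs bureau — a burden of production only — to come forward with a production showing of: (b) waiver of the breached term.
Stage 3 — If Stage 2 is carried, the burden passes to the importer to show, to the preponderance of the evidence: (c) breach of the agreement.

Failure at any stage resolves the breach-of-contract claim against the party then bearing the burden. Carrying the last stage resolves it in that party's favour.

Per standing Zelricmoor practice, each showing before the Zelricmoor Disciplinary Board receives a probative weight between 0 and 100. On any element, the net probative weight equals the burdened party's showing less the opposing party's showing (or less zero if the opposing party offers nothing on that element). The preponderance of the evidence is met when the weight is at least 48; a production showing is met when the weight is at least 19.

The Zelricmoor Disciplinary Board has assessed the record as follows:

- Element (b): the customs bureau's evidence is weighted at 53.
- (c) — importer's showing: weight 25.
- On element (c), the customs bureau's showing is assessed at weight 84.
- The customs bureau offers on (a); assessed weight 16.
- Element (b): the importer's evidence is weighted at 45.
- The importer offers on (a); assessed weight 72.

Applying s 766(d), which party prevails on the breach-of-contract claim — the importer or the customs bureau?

importer

At Stage 1 the importer must meet the preponderance of the evidence (weight is at least 48): on (a) the weight is 72 less the opposing 16 gives net 56, which does reach 48, so (a) meets the standard.
  Stage 1 is satisfied; the onus moves to the customs bureau.
At Stage 2 the customs bureau must meet a production showing (weight is at least 19): on (b) the weight is 53 less the opposing 45 gives net 8, which does not reach 19, so (b) does not meet the standard.
  Stage 2 not carried; the customs bureau fails its burden.
The analysis ends at Stage 2; the importer prevails.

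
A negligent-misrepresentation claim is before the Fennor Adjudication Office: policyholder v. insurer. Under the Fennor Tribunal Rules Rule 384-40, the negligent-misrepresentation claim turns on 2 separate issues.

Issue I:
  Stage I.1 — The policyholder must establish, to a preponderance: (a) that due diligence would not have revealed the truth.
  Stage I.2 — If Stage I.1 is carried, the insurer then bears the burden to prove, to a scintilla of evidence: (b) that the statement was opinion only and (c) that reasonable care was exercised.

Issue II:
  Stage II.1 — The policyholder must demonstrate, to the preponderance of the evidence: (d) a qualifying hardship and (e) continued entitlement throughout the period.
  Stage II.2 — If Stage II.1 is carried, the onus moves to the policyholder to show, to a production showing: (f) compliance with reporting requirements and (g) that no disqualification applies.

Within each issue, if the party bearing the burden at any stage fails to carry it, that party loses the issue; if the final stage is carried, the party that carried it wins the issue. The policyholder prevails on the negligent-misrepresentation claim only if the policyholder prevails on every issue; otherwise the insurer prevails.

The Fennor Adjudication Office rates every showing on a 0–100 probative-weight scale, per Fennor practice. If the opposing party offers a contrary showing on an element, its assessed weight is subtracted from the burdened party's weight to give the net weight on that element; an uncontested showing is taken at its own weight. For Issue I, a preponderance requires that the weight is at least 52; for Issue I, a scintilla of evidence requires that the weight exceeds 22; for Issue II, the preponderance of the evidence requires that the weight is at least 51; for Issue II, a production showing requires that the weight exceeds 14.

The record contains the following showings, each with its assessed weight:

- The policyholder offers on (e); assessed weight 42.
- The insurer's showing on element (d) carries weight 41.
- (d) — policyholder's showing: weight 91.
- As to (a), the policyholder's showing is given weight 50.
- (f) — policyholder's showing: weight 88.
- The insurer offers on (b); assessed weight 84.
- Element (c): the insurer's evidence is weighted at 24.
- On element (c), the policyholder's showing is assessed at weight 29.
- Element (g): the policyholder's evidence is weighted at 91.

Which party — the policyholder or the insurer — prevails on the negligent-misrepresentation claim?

— Issue I —
Stage I.1 (policyholder, a preponderance, weight is at least 52): (a) 50 < 52 — fails.
  Not every element is met, so the policyholder fails to carry Stage I.1.
The analysis ends at Stage I.1; the insurer prevails on this issue.
— Issue II —
Stage II.1 (policyholder, the preponderance of the evidence, weight is at least 51): (d) net 91−41=50 < 51 — fails; (e) 42 < 51 — fails.
  Stage II.1 not carried; the policyholder fails its burden.
The insurer prevails on this issue.
Per-issue: Issue I → insurer; Issue II → insurer. The policyholder must prevail on every issue; overall, the insurer prevails.

insurer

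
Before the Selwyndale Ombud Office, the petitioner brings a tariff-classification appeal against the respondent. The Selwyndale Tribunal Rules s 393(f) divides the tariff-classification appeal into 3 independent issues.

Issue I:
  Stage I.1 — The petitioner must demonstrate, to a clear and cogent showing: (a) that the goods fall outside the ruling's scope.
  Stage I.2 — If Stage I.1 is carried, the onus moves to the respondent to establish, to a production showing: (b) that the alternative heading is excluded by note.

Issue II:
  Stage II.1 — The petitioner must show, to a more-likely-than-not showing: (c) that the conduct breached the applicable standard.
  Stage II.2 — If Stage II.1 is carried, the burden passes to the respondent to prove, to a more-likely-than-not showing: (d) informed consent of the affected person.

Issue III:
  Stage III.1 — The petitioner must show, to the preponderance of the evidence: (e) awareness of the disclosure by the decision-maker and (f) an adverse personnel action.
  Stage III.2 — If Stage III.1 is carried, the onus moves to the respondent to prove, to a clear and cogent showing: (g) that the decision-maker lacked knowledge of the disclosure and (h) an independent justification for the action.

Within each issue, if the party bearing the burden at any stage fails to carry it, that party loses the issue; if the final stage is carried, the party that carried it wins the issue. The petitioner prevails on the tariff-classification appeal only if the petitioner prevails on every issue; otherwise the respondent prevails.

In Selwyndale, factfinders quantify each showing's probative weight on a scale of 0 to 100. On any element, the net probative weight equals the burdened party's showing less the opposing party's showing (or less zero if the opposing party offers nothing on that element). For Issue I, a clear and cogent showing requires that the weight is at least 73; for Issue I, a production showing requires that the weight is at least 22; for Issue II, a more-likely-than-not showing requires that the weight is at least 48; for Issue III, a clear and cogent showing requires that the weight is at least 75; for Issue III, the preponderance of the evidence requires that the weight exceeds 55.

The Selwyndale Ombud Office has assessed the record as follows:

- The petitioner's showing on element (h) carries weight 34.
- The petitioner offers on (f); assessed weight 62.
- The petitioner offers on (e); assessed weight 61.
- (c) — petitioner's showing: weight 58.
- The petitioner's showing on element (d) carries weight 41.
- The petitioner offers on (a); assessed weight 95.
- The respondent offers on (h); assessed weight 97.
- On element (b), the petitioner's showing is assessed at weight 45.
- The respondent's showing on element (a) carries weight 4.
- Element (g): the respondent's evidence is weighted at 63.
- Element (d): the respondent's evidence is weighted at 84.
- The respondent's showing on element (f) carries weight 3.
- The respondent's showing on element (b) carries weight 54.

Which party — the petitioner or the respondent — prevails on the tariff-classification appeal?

petitioner

— Issue I —
Stage I.1 (petitioner, a clear and cogent showing, weight is at least 73): (a) net 95−4=91 ≥ 73 — meets.
  The petitioner carries Stage I.1; the respondent now bears the burden.
Stage I.2 (respondent, a production showing, weight is at least 22): (b) net 54−45=9 < 22 — fails.
  Not every element is met, so the respondent fails to carry Stage I.2.
So the petitioner prevails on this issue.
— Issue II —
Stage II.1 — burden on petitioner; standard: a more-likely-than-not showing (weight is at least 48).
    (c): 58 ≥ 48 [met]
  The petitioner carries Stage II.1; the respondent now bears the burden.
Stage II.2 — burden on respondent; standard: a more-likely-than-not showing (weight is at least 48).
    (d): 84 − 41 = 43 < 48 [not met]
  Not every element is met, so the respondent fails to carry Stage II.2.
The petitioner prevails on this issue.
— Issue III —
Stage III.1 — burden on petitioner; standard: the preponderance of the evidence (weight exceeds 55).
    (e): 61 > 55 [met]
    (f): 62 − 3 = 59 > 55 [met]
  Stage III.1 carried; the burden shifts to the respondent.
Stage III.2 — burden on respondent; standard: a clear and cogent showing (weight is at least 75).
    (g): 63 < 75 [not met]
    (h): 97 − 34 = 63 < 75 [not met]
  Stage III.2 not carried; the respondent fails its burden.
The analysis ends at Stage III.2; the petitioner prevails on this issue.
Per-issue: Issue I → petitioner; Issue II → petitioner; Issue III → petitioner. The petitioner must prevail on every issue; overall, the petitioner prevails.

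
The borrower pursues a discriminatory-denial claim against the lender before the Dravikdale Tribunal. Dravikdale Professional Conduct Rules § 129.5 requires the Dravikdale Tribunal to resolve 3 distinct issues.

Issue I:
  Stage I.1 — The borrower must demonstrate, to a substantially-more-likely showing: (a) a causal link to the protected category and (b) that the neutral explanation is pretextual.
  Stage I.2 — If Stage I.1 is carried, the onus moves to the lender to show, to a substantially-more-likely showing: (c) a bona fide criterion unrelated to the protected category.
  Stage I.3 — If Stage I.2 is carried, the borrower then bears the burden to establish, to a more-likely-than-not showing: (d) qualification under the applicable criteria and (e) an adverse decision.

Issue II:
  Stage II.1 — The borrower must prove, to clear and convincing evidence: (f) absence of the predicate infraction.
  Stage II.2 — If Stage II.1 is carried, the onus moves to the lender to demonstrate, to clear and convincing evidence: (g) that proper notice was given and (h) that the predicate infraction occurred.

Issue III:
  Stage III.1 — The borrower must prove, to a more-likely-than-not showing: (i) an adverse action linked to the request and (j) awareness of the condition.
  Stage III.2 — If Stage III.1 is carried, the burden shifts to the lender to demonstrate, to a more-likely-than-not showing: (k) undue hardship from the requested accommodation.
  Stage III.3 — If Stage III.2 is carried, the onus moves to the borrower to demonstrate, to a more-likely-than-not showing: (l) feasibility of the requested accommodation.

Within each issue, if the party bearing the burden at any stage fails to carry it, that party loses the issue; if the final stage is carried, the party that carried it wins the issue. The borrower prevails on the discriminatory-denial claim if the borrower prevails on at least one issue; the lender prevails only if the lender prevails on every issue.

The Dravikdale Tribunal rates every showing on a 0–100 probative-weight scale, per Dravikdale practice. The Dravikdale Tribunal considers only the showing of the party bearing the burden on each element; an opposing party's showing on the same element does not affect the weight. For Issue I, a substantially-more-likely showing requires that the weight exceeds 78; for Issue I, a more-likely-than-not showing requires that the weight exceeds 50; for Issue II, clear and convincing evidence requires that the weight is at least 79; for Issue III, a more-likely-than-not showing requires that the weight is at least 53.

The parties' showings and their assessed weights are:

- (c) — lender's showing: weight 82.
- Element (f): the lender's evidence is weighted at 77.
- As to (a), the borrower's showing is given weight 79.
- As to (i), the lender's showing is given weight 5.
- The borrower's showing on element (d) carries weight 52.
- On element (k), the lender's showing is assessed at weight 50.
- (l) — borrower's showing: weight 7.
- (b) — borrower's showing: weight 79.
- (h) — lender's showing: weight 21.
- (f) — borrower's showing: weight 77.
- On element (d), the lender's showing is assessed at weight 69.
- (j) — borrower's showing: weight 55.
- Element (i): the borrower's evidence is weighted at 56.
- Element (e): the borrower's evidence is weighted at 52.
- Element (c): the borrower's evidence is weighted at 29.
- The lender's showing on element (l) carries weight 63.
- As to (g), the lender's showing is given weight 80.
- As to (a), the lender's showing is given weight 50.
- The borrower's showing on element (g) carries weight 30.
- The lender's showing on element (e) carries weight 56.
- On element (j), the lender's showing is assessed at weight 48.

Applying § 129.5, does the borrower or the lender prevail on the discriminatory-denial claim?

borrower

— Issue I —
Stage I.1 — burden on borrower; standard: a substantially-more-likely showing (weight exceeds 78).
    (a): 79 (lender's 50 disregarded) > 78 [met]
    (b): 79 > 78 [met]
  The borrower carries Stage I.1; the lender now bears the burden.
Stage I.2 — burden on lender; standard: a substantially-more-likely showing (weight exceeds 78).
    (c): 82 (borrower's 29 disregarded) > 78 [met]
  Stage I.2 is satisfied; the onus moves to the borrower.
Stage I.3 — burden on borrower; standard: a more-likely-than-not showing (weight exceeds 50).
    (d): 52 (lender's 69 disregarded) > 50 [met]
    (e): 52 (lender's 56 disregarded) > 50 [met]
  All elements met at the final stage.
All stages carried — the borrower prevails on this issue.
— Issue II —
Stage II.1 — burden on borrower; standard: clear and convincing evidence (weight is at least 79).
    (f): 77 (lender's 77 disregarded) < 79 [not met]
  Not every element is met, so the borrower fails to carry Stage II.1.
The lender prevails on this issue.
— Issue III —
At Stage III.1 the borrower must meet a more-likely-than-not showing (weight is at least 53): on (i) the weight is 56 (the lender's 5 is given no effect), which does reach 53, so (i) meets the standard; on (j) the weight is 55 (the lender's 48 is given no effect), which does reach 53, so (j) meets the standard.
  Stage III.1 is satisfied; the onus moves to the lender.
At Stage III.2 the lender must meet a more-likely-than-not showing (weight is at least 53): on (k) the weight is 50, < 53, so (k) does not meet the standard.
  Stage III.2 not carried; the lender fails its burden.
So the borrower prevails on this issue.
Per-issue: Issue I → borrower; Issue II → lender; Issue III → borrower. The borrower must prevail on at least one issue; overall, the borrower prevails.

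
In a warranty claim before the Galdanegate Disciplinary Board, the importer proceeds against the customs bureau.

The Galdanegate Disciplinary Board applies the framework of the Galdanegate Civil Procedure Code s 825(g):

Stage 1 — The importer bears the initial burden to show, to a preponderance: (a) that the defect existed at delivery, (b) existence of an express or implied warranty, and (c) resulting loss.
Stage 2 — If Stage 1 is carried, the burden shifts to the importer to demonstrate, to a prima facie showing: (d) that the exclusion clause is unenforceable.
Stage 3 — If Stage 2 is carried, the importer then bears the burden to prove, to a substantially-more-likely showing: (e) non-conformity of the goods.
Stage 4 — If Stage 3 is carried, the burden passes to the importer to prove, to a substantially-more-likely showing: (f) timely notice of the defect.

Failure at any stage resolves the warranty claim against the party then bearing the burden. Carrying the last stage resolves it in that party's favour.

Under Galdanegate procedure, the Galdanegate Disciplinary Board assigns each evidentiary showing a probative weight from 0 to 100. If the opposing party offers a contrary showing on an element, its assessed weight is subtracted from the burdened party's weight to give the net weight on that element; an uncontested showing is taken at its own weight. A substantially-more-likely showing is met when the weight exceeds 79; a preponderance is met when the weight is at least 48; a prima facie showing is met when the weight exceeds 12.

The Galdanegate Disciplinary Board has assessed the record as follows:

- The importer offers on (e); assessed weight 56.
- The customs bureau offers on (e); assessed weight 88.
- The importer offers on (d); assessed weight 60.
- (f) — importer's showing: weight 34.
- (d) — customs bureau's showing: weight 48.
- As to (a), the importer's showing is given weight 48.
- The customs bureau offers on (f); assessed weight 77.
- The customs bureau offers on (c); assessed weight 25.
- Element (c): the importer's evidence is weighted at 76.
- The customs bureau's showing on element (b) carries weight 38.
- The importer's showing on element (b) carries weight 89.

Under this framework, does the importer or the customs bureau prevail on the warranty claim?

Stage 1 (importer, a preponderance, weight is at least 48): (a) 48 ≥ 48 — meets; (b) net 89−38=51 ≥ 48 — meets; (c) net 76−25=51 ≥ 48 — meets.
  All elements met. The importer retains the burden for Stage 2.
Stage 2 (importer, a prima facie showing, weight exceeds 12): (d) net 60−48=12 ≤ 12 — fails.
  Stage 2 not carried; the importer fails its burden.
The customs bureau prevails.

customs bureau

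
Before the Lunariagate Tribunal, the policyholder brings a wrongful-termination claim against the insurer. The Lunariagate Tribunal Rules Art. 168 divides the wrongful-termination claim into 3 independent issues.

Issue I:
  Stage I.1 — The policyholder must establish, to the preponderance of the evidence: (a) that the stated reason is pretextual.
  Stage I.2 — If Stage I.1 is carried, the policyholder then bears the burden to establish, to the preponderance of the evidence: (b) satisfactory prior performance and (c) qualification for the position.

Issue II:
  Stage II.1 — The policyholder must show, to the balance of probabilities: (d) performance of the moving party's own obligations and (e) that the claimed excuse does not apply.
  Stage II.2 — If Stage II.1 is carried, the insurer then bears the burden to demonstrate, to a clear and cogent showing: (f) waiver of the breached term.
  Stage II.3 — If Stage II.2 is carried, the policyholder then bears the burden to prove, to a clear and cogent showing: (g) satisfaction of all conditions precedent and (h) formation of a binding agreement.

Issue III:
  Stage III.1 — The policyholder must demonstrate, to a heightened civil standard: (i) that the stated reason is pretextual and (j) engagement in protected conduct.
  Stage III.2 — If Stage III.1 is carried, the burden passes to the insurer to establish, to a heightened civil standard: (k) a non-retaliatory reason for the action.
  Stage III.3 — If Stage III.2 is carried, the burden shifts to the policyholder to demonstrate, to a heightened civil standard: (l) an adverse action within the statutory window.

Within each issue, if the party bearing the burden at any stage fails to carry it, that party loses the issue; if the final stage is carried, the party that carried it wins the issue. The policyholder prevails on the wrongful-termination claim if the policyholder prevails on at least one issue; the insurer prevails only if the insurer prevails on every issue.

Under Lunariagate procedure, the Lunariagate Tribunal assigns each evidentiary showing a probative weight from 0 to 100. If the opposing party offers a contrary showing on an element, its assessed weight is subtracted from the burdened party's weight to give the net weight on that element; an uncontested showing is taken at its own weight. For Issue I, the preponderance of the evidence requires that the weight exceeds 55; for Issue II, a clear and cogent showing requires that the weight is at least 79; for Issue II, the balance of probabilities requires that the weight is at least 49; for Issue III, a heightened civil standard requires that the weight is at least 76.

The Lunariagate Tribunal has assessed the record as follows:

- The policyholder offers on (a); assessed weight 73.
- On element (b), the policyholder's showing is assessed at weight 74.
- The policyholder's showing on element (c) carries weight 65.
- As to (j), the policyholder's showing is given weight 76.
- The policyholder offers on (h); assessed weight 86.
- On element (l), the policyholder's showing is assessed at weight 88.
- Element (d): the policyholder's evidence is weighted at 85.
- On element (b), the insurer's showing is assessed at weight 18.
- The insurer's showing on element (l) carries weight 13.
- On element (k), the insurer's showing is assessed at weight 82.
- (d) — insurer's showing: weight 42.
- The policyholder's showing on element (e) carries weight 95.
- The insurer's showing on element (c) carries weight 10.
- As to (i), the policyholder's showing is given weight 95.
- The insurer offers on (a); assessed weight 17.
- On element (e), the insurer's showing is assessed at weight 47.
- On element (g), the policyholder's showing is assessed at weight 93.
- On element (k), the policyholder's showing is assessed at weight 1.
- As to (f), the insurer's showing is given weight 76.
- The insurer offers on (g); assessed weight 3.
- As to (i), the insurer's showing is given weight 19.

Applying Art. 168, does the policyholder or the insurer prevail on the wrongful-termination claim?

— Issue I —
Stage I.1 — burden on policyholder; standard: the preponderance of the evidence (weight exceeds 55).
    (a): 73 − 17 = 56 > 55 [met]
  Stage I.1 carried; the burden remains with the policyholder.
Stage I.2 — burden on policyholder; standard: the preponderance of the evidence (weight exceeds 55).
    (b): 74 − 18 = 56 > 55 [met]
    (c): 65 − 10 = 55 ≤ 55 [not met]
  Not every element is met, so the policyholder fails to carry Stage I.2.
The analysis ends at Stage I.2; the insurer prevails on this issue.
— Issue II —
Stage II.1 (policyholder, the balance of probabilities, weight is at least 49): (d) net 85−42=43 < 49 — fails; (e) net 95−47=48 < 49 — fails.
  Not every element is met, so the policyholder fails to carry Stage II.1.
The insurer prevails on this issue.
— Issue III —
Stage III.1 — burden on policyholder; standard: a heightened civil standard (weight is at least 76).
    (i): 95 − 19 = 76 ≥ 76 [met]
    (j): 76 ≥ 76 [met]
  All elements met. The burden passes to the insurer.
Stage III.2 — burden on insurer; standard: a heightened civil standard (weight is at least 76).
    (k): 82 − 1 = 81 ≥ 76 [met]
  All elements met. The burden passes to the policyholder.
Stage III.3 — burden on policyholder; standard: a heightened civil standard (weight is at least 76).
    (l): 88 − 13 = 75 < 76 [not met]
  Stage III.3 not carried; the policyholder fails its burden.
The insurer prevails on this issue.
Per-issue: Issue I → insurer; Issue II → insurer; Issue III → insurer. The policyholder must prevail on at least one issue; overall, the insurer prevails.

insurer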